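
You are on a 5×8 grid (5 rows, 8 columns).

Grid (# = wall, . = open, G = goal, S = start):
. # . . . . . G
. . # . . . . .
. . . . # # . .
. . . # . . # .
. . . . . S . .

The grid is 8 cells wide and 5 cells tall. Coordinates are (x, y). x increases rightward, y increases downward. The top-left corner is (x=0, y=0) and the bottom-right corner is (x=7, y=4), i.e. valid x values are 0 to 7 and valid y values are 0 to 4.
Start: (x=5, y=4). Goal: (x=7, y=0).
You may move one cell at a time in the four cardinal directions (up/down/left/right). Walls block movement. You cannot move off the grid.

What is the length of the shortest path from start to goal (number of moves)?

BFS from (x=5, y=4) until reaching (x=7, y=0):
  Distance 0: (x=5, y=4)
  Distance 1: (x=5, y=3), (x=4, y=4), (x=6, y=4)
  Distance 2: (x=4, y=3), (x=3, y=4), (x=7, y=4)
  Distance 3: (x=7, y=3), (x=2, y=4)
  Distance 4: (x=7, y=2), (x=2, y=3), (x=1, y=4)
  Distance 5: (x=7, y=1), (x=2, y=2), (x=6, y=2), (x=1, y=3), (x=0, y=4)
  Distance 6: (x=7, y=0), (x=6, y=1), (x=1, y=2), (x=3, y=2), (x=0, y=3)  <- goal reached here
One shortest path (6 moves): (x=5, y=4) -> (x=6, y=4) -> (x=7, y=4) -> (x=7, y=3) -> (x=7, y=2) -> (x=7, y=1) -> (x=7, y=0)

Answer: Shortest path length: 6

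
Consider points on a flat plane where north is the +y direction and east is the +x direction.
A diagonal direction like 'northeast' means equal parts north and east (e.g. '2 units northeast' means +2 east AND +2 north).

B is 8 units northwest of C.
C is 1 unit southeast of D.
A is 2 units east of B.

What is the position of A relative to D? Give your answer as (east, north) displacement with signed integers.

Place D at the origin (east=0, north=0).
  C is 1 unit southeast of D: delta (east=+1, north=-1); C at (east=1, north=-1).
  B is 8 units northwest of C: delta (east=-8, north=+8); B at (east=-7, north=7).
  A is 2 units east of B: delta (east=+2, north=+0); A at (east=-5, north=7).
Therefore A relative to D: (east=-5, north=7).

Answer: A is at (east=-5, north=7) relative to D.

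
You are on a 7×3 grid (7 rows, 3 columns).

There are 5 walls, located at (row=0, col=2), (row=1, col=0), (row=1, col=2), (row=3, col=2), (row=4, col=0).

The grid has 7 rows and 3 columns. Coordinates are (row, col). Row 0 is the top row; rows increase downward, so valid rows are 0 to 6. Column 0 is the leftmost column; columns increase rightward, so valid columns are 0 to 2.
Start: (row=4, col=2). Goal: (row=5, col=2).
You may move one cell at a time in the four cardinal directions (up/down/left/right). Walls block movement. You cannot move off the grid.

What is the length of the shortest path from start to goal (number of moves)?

Answer: Shortest path length: 1

Derivation:
BFS from (row=4, col=2) until reaching (row=5, col=2):
  Distance 0: (row=4, col=2)
  Distance 1: (row=4, col=1), (row=5, col=2)  <- goal reached here
One shortest path (1 moves): (row=4, col=2) -> (row=5, col=2)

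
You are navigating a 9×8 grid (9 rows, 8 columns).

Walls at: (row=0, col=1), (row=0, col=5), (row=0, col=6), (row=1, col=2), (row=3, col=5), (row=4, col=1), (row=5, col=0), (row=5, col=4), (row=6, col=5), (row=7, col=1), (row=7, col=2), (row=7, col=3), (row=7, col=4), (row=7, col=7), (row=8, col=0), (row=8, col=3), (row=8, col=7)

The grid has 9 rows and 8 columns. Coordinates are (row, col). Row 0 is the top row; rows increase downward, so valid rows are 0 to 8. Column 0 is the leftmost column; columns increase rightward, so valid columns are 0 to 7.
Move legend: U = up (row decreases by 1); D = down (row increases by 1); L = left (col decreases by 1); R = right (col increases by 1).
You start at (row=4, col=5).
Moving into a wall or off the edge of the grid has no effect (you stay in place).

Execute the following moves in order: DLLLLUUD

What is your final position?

Answer: Final position: (row=5, col=5)

Derivation:
Start: (row=4, col=5)
  D (down): (row=4, col=5) -> (row=5, col=5)
  [×4]L (left): blocked, stay at (row=5, col=5)
  U (up): (row=5, col=5) -> (row=4, col=5)
  U (up): blocked, stay at (row=4, col=5)
  D (down): (row=4, col=5) -> (row=5, col=5)
Final: (row=5, col=5)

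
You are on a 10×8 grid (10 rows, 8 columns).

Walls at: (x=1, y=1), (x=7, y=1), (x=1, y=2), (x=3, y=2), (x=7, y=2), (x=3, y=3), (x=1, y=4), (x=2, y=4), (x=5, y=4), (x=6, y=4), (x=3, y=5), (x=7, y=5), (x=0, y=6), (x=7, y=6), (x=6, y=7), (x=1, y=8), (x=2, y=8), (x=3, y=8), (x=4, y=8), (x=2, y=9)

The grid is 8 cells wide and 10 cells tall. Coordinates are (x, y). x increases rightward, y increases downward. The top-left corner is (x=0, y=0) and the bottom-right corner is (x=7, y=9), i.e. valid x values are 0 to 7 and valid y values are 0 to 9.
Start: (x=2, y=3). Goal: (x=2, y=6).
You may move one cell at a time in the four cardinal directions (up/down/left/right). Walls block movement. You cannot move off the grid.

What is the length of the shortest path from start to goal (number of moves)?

BFS from (x=2, y=3) until reaching (x=2, y=6):
  Distance 0: (x=2, y=3)
  Distance 1: (x=2, y=2), (x=1, y=3)
  Distance 2: (x=2, y=1), (x=0, y=3)
  Distance 3: (x=2, y=0), (x=3, y=1), (x=0, y=2), (x=0, y=4)
  Distance 4: (x=1, y=0), (x=3, y=0), (x=0, y=1), (x=4, y=1), (x=0, y=5)
  Distance 5: (x=0, y=0), (x=4, y=0), (x=5, y=1), (x=4, y=2), (x=1, y=5)
  Distance 6: (x=5, y=0), (x=6, y=1), (x=5, y=2), (x=4, y=3), (x=2, y=5), (x=1, y=6)
  Distance 7: (x=6, y=0), (x=6, y=2), (x=5, y=3), (x=4, y=4), (x=2, y=6), (x=1, y=7)  <- goal reached here
One shortest path (7 moves): (x=2, y=3) -> (x=1, y=3) -> (x=0, y=3) -> (x=0, y=4) -> (x=0, y=5) -> (x=1, y=5) -> (x=2, y=5) -> (x=2, y=6)

Answer: Shortest path length: 7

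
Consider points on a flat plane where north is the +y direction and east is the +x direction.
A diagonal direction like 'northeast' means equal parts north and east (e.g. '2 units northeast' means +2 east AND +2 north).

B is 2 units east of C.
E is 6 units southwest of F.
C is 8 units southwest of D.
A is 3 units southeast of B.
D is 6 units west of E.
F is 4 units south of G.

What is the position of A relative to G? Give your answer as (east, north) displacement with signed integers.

Place G at the origin (east=0, north=0).
  F is 4 units south of G: delta (east=+0, north=-4); F at (east=0, north=-4).
  E is 6 units southwest of F: delta (east=-6, north=-6); E at (east=-6, north=-10).
  D is 6 units west of E: delta (east=-6, north=+0); D at (east=-12, north=-10).
  C is 8 units southwest of D: delta (east=-8, north=-8); C at (east=-20, north=-18).
  B is 2 units east of C: delta (east=+2, north=+0); B at (east=-18, north=-18).
  A is 3 units southeast of B: delta (east=+3, north=-3); A at (east=-15, north=-21).
Therefore A relative to G: (east=-15, north=-21).

Answer: A is at (east=-15, north=-21) relative to G.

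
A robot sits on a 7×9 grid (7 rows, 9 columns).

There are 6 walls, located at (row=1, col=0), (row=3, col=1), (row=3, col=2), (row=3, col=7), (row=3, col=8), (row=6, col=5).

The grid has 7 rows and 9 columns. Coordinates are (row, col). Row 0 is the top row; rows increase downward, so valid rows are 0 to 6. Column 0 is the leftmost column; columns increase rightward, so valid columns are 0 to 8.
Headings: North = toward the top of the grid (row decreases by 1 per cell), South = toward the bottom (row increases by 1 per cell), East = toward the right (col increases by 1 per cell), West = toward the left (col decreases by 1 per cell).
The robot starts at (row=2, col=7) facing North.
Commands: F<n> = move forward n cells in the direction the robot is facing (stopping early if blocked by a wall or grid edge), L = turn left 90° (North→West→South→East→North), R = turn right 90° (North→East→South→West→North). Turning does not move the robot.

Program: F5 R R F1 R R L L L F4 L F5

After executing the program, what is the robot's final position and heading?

Start: (row=2, col=7), facing North
  F5: move forward 2/5 (blocked), now at (row=0, col=7)
  R: turn right, now facing East
  R: turn right, now facing South
  F1: move forward 1, now at (row=1, col=7)
  R: turn right, now facing West
  R: turn right, now facing North
  L: turn left, now facing West
  L: turn left, now facing South
  L: turn left, now facing East
  F4: move forward 1/4 (blocked), now at (row=1, col=8)
  L: turn left, now facing North
  F5: move forward 1/5 (blocked), now at (row=0, col=8)
Final: (row=0, col=8), facing North

Answer: Final position: (row=0, col=8), facing North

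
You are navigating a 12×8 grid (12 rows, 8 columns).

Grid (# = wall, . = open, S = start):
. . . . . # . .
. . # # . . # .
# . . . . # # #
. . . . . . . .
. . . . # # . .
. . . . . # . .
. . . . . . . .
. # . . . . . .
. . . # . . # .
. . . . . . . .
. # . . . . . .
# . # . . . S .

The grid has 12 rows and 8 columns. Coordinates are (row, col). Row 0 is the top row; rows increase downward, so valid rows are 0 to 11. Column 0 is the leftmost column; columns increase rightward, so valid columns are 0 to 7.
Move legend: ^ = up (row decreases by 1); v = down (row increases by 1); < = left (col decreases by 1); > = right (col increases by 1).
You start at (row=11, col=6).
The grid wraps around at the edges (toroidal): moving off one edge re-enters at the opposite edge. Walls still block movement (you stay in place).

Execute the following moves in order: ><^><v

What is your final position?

Start: (row=11, col=6)
  > (right): (row=11, col=6) -> (row=11, col=7)
  < (left): (row=11, col=7) -> (row=11, col=6)
  ^ (up): (row=11, col=6) -> (row=10, col=6)
  > (right): (row=10, col=6) -> (row=10, col=7)
  < (left): (row=10, col=7) -> (row=10, col=6)
  v (down): (row=10, col=6) -> (row=11, col=6)
Final: (row=11, col=6)

Answer: Final position: (row=11, col=6)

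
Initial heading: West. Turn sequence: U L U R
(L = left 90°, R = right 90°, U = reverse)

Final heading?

Answer: Final heading: West

Derivation:
Start: West
  U (U-turn (180°)) -> East
  L (left (90° counter-clockwise)) -> North
  U (U-turn (180°)) -> South
  R (right (90° clockwise)) -> West
Final: West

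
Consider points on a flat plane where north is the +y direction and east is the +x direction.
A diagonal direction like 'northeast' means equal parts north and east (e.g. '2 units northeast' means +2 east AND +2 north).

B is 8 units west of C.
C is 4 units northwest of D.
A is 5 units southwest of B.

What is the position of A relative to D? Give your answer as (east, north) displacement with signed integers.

Place D at the origin (east=0, north=0).
  C is 4 units northwest of D: delta (east=-4, north=+4); C at (east=-4, north=4).
  B is 8 units west of C: delta (east=-8, north=+0); B at (east=-12, north=4).
  A is 5 units southwest of B: delta (east=-5, north=-5); A at (east=-17, north=-1).
Therefore A relative to D: (east=-17, north=-1).

Answer: A is at (east=-17, north=-1) relative to D.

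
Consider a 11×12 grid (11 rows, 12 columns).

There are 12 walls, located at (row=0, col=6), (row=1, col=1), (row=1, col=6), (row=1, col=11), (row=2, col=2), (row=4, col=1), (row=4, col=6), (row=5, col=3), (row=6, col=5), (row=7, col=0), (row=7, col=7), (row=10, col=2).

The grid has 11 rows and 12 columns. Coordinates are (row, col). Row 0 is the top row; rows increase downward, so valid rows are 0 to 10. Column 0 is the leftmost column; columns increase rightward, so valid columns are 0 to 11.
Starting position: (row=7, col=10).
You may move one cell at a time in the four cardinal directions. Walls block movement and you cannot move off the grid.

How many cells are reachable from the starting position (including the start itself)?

Answer: Reachable cells: 120

Derivation:
BFS flood-fill from (row=7, col=10):
  Distance 0: (row=7, col=10)
  Distance 1: (row=6, col=10), (row=7, col=9), (row=7, col=11), (row=8, col=10)
  Distance 2: (row=5, col=10), (row=6, col=9), (row=6, col=11), (row=7, col=8), (row=8, col=9), (row=8, col=11), (row=9, col=10)
  Distance 3: (row=4, col=10), (row=5, col=9), (row=5, col=11), (row=6, col=8), (row=8, col=8), (row=9, col=9), (row=9, col=11), (row=10, col=10)
  Distance 4: (row=3, col=10), (row=4, col=9), (row=4, col=11), (row=5, col=8), (row=6, col=7), (row=8, col=7), (row=9, col=8), (row=10, col=9), (row=10, col=11)
  Distance 5: (row=2, col=10), (row=3, col=9), (row=3, col=11), (row=4, col=8), (row=5, col=7), (row=6, col=6), (row=8, col=6), (row=9, col=7), (row=10, col=8)
  Distance 6: (row=1, col=10), (row=2, col=9), (row=2, col=11), (row=3, col=8), (row=4, col=7), (row=5, col=6), (row=7, col=6), (row=8, col=5), (row=9, col=6), (row=10, col=7)
  Distance 7: (row=0, col=10), (row=1, col=9), (row=2, col=8), (row=3, col=7), (row=5, col=5), (row=7, col=5), (row=8, col=4), (row=9, col=5), (row=10, col=6)
  Distance 8: (row=0, col=9), (row=0, col=11), (row=1, col=8), (row=2, col=7), (row=3, col=6), (row=4, col=5), (row=5, col=4), (row=7, col=4), (row=8, col=3), (row=9, col=4), (row=10, col=5)
  Distance 9: (row=0, col=8), (row=1, col=7), (row=2, col=6), (row=3, col=5), (row=4, col=4), (row=6, col=4), (row=7, col=3), (row=8, col=2), (row=9, col=3), (row=10, col=4)
  Distance 10: (row=0, col=7), (row=2, col=5), (row=3, col=4), (row=4, col=3), (row=6, col=3), (row=7, col=2), (row=8, col=1), (row=9, col=2), (row=10, col=3)
  Distance 11: (row=1, col=5), (row=2, col=4), (row=3, col=3), (row=4, col=2), (row=6, col=2), (row=7, col=1), (row=8, col=0), (row=9, col=1)
  Distance 12: (row=0, col=5), (row=1, col=4), (row=2, col=3), (row=3, col=2), (row=5, col=2), (row=6, col=1), (row=9, col=0), (row=10, col=1)
  Distance 13: (row=0, col=4), (row=1, col=3), (row=3, col=1), (row=5, col=1), (row=6, col=0), (row=10, col=0)
  Distance 14: (row=0, col=3), (row=1, col=2), (row=2, col=1), (row=3, col=0), (row=5, col=0)
  Distance 15: (row=0, col=2), (row=2, col=0), (row=4, col=0)
  Distance 16: (row=0, col=1), (row=1, col=0)
  Distance 17: (row=0, col=0)
Total reachable: 120 (grid has 120 open cells total)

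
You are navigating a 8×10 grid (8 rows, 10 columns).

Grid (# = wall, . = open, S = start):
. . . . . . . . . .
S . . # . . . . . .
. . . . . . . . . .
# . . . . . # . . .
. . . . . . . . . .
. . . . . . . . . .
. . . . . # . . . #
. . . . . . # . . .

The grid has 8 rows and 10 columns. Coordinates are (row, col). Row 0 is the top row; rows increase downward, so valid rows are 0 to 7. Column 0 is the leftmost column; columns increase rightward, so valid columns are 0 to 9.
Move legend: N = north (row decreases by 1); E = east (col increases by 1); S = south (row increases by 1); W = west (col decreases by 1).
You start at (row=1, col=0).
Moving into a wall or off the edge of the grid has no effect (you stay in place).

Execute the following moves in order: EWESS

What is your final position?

Start: (row=1, col=0)
  E (east): (row=1, col=0) -> (row=1, col=1)
  W (west): (row=1, col=1) -> (row=1, col=0)
  E (east): (row=1, col=0) -> (row=1, col=1)
  S (south): (row=1, col=1) -> (row=2, col=1)
  S (south): (row=2, col=1) -> (row=3, col=1)
Final: (row=3, col=1)

Answer: Final position: (row=3, col=1)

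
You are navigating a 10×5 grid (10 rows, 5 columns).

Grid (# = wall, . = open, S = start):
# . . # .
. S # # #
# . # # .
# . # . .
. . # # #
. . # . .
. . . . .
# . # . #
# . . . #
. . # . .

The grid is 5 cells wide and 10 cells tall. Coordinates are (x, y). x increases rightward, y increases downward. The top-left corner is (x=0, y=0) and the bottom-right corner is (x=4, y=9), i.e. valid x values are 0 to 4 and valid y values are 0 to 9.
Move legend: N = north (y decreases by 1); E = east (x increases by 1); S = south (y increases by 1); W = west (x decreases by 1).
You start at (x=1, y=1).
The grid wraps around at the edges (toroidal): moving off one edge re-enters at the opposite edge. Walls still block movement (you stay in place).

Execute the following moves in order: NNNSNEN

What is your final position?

Start: (x=1, y=1)
  N (north): (x=1, y=1) -> (x=1, y=0)
  N (north): (x=1, y=0) -> (x=1, y=9)
  N (north): (x=1, y=9) -> (x=1, y=8)
  S (south): (x=1, y=8) -> (x=1, y=9)
  N (north): (x=1, y=9) -> (x=1, y=8)
  E (east): (x=1, y=8) -> (x=2, y=8)
  N (north): blocked, stay at (x=2, y=8)
Final: (x=2, y=8)

Answer: Final position: (x=2, y=8)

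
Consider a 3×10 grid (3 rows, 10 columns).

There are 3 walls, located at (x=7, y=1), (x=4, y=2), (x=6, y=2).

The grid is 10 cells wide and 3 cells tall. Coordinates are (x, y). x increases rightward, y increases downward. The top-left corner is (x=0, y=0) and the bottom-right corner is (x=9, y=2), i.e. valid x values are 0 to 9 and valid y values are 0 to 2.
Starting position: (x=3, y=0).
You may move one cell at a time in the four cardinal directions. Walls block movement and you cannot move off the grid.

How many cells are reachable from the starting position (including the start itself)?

BFS flood-fill from (x=3, y=0):
  Distance 0: (x=3, y=0)
  Distance 1: (x=2, y=0), (x=4, y=0), (x=3, y=1)
  Distance 2: (x=1, y=0), (x=5, y=0), (x=2, y=1), (x=4, y=1), (x=3, y=2)
  Distance 3: (x=0, y=0), (x=6, y=0), (x=1, y=1), (x=5, y=1), (x=2, y=2)
  Distance 4: (x=7, y=0), (x=0, y=1), (x=6, y=1), (x=1, y=2), (x=5, y=2)
  Distance 5: (x=8, y=0), (x=0, y=2)
  Distance 6: (x=9, y=0), (x=8, y=1)
  Distance 7: (x=9, y=1), (x=8, y=2)
  Distance 8: (x=7, y=2), (x=9, y=2)
Total reachable: 27 (grid has 27 open cells total)

Answer: Reachable cells: 27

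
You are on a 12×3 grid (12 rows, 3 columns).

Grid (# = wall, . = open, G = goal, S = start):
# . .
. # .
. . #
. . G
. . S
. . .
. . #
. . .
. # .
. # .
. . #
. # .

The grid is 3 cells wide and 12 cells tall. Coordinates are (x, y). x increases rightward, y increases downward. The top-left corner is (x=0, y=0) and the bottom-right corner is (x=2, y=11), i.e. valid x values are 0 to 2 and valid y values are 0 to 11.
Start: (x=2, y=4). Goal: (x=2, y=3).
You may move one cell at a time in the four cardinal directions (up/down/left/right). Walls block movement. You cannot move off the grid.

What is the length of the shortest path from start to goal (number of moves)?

BFS from (x=2, y=4) until reaching (x=2, y=3):
  Distance 0: (x=2, y=4)
  Distance 1: (x=2, y=3), (x=1, y=4), (x=2, y=5)  <- goal reached here
One shortest path (1 moves): (x=2, y=4) -> (x=2, y=3)

Answer: Shortest path length: 1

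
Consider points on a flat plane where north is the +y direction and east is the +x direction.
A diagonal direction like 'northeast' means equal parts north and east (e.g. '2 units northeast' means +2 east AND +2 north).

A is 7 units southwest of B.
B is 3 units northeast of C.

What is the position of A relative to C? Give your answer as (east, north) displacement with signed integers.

Place C at the origin (east=0, north=0).
  B is 3 units northeast of C: delta (east=+3, north=+3); B at (east=3, north=3).
  A is 7 units southwest of B: delta (east=-7, north=-7); A at (east=-4, north=-4).
Therefore A relative to C: (east=-4, north=-4).

Answer: A is at (east=-4, north=-4) relative to C.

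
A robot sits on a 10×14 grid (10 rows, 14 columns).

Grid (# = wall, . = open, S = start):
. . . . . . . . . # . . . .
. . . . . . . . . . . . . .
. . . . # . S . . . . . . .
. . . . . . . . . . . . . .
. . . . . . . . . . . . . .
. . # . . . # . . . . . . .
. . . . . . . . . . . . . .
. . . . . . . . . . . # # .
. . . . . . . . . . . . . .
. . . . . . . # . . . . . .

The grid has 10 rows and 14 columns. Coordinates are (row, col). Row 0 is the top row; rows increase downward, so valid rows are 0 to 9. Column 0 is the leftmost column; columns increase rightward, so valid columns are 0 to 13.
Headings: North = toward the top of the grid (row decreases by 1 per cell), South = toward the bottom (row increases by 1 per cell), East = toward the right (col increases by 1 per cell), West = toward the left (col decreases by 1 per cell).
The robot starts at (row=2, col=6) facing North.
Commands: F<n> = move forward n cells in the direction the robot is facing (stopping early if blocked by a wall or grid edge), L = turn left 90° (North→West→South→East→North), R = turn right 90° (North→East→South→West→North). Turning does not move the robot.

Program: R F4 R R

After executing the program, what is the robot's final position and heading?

Start: (row=2, col=6), facing North
  R: turn right, now facing East
  F4: move forward 4, now at (row=2, col=10)
  R: turn right, now facing South
  R: turn right, now facing West
Final: (row=2, col=10), facing West

Answer: Final position: (row=2, col=10), facing West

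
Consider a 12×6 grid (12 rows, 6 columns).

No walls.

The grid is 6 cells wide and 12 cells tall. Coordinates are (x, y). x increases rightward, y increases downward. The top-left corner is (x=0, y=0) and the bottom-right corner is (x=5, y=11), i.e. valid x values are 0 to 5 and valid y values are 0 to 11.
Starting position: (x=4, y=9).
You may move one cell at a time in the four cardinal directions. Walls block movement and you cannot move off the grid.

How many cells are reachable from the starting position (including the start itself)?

BFS flood-fill from (x=4, y=9):
  Distance 0: (x=4, y=9)
  Distance 1: (x=4, y=8), (x=3, y=9), (x=5, y=9), (x=4, y=10)
  Distance 2: (x=4, y=7), (x=3, y=8), (x=5, y=8), (x=2, y=9), (x=3, y=10), (x=5, y=10), (x=4, y=11)
  Distance 3: (x=4, y=6), (x=3, y=7), (x=5, y=7), (x=2, y=8), (x=1, y=9), (x=2, y=10), (x=3, y=11), (x=5, y=11)
  Distance 4: (x=4, y=5), (x=3, y=6), (x=5, y=6), (x=2, y=7), (x=1, y=8), (x=0, y=9), (x=1, y=10), (x=2, y=11)
  Distance 5: (x=4, y=4), (x=3, y=5), (x=5, y=5), (x=2, y=6), (x=1, y=7), (x=0, y=8), (x=0, y=10), (x=1, y=11)
  Distance 6: (x=4, y=3), (x=3, y=4), (x=5, y=4), (x=2, y=5), (x=1, y=6), (x=0, y=7), (x=0, y=11)
  Distance 7: (x=4, y=2), (x=3, y=3), (x=5, y=3), (x=2, y=4), (x=1, y=5), (x=0, y=6)
  Distance 8: (x=4, y=1), (x=3, y=2), (x=5, y=2), (x=2, y=3), (x=1, y=4), (x=0, y=5)
  Distance 9: (x=4, y=0), (x=3, y=1), (x=5, y=1), (x=2, y=2), (x=1, y=3), (x=0, y=4)
  Distance 10: (x=3, y=0), (x=5, y=0), (x=2, y=1), (x=1, y=2), (x=0, y=3)
  Distance 11: (x=2, y=0), (x=1, y=1), (x=0, y=2)
  Distance 12: (x=1, y=0), (x=0, y=1)
  Distance 13: (x=0, y=0)
Total reachable: 72 (grid has 72 open cells total)

Answer: Reachable cells: 72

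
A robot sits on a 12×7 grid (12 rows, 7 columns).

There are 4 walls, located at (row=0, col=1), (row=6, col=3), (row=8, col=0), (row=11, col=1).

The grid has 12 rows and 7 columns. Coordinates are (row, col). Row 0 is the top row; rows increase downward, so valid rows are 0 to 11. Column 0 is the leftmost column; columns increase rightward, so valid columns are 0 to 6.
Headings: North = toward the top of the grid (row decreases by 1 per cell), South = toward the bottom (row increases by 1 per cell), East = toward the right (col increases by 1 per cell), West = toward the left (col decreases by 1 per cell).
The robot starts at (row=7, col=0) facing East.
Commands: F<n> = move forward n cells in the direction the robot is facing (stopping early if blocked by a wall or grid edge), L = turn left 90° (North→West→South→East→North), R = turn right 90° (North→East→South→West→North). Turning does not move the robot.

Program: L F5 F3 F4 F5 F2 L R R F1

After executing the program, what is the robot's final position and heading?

Answer: Final position: (row=0, col=0), facing East

Derivation:
Start: (row=7, col=0), facing East
  L: turn left, now facing North
  F5: move forward 5, now at (row=2, col=0)
  F3: move forward 2/3 (blocked), now at (row=0, col=0)
  F4: move forward 0/4 (blocked), now at (row=0, col=0)
  F5: move forward 0/5 (blocked), now at (row=0, col=0)
  F2: move forward 0/2 (blocked), now at (row=0, col=0)
  L: turn left, now facing West
  R: turn right, now facing North
  R: turn right, now facing East
  F1: move forward 0/1 (blocked), now at (row=0, col=0)
Final: (row=0, col=0), facing East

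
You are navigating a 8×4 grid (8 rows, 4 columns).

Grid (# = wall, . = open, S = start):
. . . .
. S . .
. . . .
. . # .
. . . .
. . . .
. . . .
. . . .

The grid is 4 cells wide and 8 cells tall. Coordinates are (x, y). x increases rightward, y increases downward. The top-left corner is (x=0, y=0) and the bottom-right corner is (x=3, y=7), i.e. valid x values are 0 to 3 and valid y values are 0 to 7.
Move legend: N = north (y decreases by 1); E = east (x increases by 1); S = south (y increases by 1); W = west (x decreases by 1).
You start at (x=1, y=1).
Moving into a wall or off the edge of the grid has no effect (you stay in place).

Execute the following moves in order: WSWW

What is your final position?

Answer: Final position: (x=0, y=2)

Derivation:
Start: (x=1, y=1)
  W (west): (x=1, y=1) -> (x=0, y=1)
  S (south): (x=0, y=1) -> (x=0, y=2)
  W (west): blocked, stay at (x=0, y=2)
  W (west): blocked, stay at (x=0, y=2)
Final: (x=0, y=2)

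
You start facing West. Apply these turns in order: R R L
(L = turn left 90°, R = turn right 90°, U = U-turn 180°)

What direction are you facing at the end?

Start: West
  R (right (90° clockwise)) -> North
  R (right (90° clockwise)) -> East
  L (left (90° counter-clockwise)) -> North
Final: North

Answer: Final heading: North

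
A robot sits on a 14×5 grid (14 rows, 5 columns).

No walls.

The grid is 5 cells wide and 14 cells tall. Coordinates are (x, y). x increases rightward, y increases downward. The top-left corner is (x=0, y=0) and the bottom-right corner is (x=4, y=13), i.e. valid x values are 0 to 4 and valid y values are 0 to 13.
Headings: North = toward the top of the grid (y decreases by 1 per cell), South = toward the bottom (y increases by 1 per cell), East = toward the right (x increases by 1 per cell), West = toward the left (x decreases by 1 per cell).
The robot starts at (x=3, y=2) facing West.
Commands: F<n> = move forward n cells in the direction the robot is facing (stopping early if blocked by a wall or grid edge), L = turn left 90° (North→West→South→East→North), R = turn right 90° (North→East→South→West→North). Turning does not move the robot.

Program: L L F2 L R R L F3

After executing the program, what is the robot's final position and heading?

Answer: Final position: (x=4, y=2), facing East

Derivation:
Start: (x=3, y=2), facing West
  L: turn left, now facing South
  L: turn left, now facing East
  F2: move forward 1/2 (blocked), now at (x=4, y=2)
  L: turn left, now facing North
  R: turn right, now facing East
  R: turn right, now facing South
  L: turn left, now facing East
  F3: move forward 0/3 (blocked), now at (x=4, y=2)
Final: (x=4, y=2), facing East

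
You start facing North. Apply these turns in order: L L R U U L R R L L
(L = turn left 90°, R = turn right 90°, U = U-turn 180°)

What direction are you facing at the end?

Start: North
  L (left (90° counter-clockwise)) -> West
  L (left (90° counter-clockwise)) -> South
  R (right (90° clockwise)) -> West
  U (U-turn (180°)) -> East
  U (U-turn (180°)) -> West
  L (left (90° counter-clockwise)) -> South
  R (right (90° clockwise)) -> West
  R (right (90° clockwise)) -> North
  L (left (90° counter-clockwise)) -> West
  L (left (90° counter-clockwise)) -> South
Final: South

Answer: Final heading: South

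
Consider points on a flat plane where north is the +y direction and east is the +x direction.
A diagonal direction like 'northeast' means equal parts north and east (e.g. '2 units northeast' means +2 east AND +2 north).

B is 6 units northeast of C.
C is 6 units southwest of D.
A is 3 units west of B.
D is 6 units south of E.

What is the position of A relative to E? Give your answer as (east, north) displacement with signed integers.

Place E at the origin (east=0, north=0).
  D is 6 units south of E: delta (east=+0, north=-6); D at (east=0, north=-6).
  C is 6 units southwest of D: delta (east=-6, north=-6); C at (east=-6, north=-12).
  B is 6 units northeast of C: delta (east=+6, north=+6); B at (east=0, north=-6).
  A is 3 units west of B: delta (east=-3, north=+0); A at (east=-3, north=-6).
Therefore A relative to E: (east=-3, north=-6).

Answer: A is at (east=-3, north=-6) relative to E.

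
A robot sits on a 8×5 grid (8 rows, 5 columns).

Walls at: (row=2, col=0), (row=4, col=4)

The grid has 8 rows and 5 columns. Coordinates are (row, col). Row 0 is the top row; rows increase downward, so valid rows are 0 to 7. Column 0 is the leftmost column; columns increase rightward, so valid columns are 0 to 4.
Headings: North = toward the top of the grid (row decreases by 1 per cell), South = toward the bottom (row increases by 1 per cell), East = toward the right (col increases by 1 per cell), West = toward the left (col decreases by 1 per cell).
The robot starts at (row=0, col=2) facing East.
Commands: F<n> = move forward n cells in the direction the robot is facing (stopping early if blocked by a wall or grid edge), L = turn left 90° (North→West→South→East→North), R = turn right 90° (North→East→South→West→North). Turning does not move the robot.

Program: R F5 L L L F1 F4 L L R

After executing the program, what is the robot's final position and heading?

Answer: Final position: (row=5, col=0), facing South

Derivation:
Start: (row=0, col=2), facing East
  R: turn right, now facing South
  F5: move forward 5, now at (row=5, col=2)
  L: turn left, now facing East
  L: turn left, now facing North
  L: turn left, now facing West
  F1: move forward 1, now at (row=5, col=1)
  F4: move forward 1/4 (blocked), now at (row=5, col=0)
  L: turn left, now facing South
  L: turn left, now facing East
  R: turn right, now facing South
Final: (row=5, col=0), facing South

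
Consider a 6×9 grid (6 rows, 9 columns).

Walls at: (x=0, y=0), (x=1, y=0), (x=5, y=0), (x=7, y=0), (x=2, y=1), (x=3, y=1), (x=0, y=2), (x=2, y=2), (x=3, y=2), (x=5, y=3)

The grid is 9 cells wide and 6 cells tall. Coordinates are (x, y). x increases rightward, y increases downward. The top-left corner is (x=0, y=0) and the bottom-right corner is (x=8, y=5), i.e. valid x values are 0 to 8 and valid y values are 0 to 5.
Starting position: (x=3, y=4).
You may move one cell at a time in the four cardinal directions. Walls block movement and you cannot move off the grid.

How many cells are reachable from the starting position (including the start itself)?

Answer: Reachable cells: 44

Derivation:
BFS flood-fill from (x=3, y=4):
  Distance 0: (x=3, y=4)
  Distance 1: (x=3, y=3), (x=2, y=4), (x=4, y=4), (x=3, y=5)
  Distance 2: (x=2, y=3), (x=4, y=3), (x=1, y=4), (x=5, y=4), (x=2, y=5), (x=4, y=5)
  Distance 3: (x=4, y=2), (x=1, y=3), (x=0, y=4), (x=6, y=4), (x=1, y=5), (x=5, y=5)
  Distance 4: (x=4, y=1), (x=1, y=2), (x=5, y=2), (x=0, y=3), (x=6, y=3), (x=7, y=4), (x=0, y=5), (x=6, y=5)
  Distance 5: (x=4, y=0), (x=1, y=1), (x=5, y=1), (x=6, y=2), (x=7, y=3), (x=8, y=4), (x=7, y=5)
  Distance 6: (x=3, y=0), (x=0, y=1), (x=6, y=1), (x=7, y=2), (x=8, y=3), (x=8, y=5)
  Distance 7: (x=2, y=0), (x=6, y=0), (x=7, y=1), (x=8, y=2)
  Distance 8: (x=8, y=1)
  Distance 9: (x=8, y=0)
Total reachable: 44 (grid has 44 open cells total)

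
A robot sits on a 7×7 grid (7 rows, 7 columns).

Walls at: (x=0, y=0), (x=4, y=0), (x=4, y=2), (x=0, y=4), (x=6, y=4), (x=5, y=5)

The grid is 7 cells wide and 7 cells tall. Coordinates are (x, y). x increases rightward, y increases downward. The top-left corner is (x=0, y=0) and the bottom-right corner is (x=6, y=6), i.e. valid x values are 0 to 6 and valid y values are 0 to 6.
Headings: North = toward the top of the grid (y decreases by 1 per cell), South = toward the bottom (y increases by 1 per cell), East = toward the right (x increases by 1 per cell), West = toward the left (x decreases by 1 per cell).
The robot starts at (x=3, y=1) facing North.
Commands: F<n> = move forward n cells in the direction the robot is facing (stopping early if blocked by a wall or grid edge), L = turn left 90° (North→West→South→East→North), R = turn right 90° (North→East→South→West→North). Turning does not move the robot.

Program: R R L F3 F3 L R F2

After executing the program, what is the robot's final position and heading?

Start: (x=3, y=1), facing North
  R: turn right, now facing East
  R: turn right, now facing South
  L: turn left, now facing East
  F3: move forward 3, now at (x=6, y=1)
  F3: move forward 0/3 (blocked), now at (x=6, y=1)
  L: turn left, now facing North
  R: turn right, now facing East
  F2: move forward 0/2 (blocked), now at (x=6, y=1)
Final: (x=6, y=1), facing East

Answer: Final position: (x=6, y=1), facing East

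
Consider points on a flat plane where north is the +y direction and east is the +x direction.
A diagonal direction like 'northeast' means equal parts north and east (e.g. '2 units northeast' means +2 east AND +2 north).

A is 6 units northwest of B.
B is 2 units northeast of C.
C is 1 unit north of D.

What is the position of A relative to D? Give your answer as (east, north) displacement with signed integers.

Place D at the origin (east=0, north=0).
  C is 1 unit north of D: delta (east=+0, north=+1); C at (east=0, north=1).
  B is 2 units northeast of C: delta (east=+2, north=+2); B at (east=2, north=3).
  A is 6 units northwest of B: delta (east=-6, north=+6); A at (east=-4, north=9).
Therefore A relative to D: (east=-4, north=9).

Answer: A is at (east=-4, north=9) relative to D.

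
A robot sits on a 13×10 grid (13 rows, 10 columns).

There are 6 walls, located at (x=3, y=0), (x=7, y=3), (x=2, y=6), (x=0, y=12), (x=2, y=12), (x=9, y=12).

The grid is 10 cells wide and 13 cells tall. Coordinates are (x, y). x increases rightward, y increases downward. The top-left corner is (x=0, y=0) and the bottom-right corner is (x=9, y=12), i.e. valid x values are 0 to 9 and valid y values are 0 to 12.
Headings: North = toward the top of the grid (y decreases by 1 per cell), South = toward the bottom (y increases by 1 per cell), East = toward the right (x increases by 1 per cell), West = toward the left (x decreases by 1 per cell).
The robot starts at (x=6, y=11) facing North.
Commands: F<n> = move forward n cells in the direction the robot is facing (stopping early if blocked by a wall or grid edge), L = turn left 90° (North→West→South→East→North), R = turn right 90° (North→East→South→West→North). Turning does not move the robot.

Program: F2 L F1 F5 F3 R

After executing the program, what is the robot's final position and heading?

Answer: Final position: (x=0, y=9), facing North

Derivation:
Start: (x=6, y=11), facing North
  F2: move forward 2, now at (x=6, y=9)
  L: turn left, now facing West
  F1: move forward 1, now at (x=5, y=9)
  F5: move forward 5, now at (x=0, y=9)
  F3: move forward 0/3 (blocked), now at (x=0, y=9)
  R: turn right, now facing North
Final: (x=0, y=9), facing North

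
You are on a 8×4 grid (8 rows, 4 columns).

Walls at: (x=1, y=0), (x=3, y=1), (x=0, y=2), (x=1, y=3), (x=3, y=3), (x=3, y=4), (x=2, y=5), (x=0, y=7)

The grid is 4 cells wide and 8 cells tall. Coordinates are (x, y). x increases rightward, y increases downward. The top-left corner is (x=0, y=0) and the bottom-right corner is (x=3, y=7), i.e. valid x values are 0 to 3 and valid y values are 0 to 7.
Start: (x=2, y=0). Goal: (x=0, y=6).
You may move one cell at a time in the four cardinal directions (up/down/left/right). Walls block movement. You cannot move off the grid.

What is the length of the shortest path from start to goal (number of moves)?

BFS from (x=2, y=0) until reaching (x=0, y=6):
  Distance 0: (x=2, y=0)
  Distance 1: (x=3, y=0), (x=2, y=1)
  Distance 2: (x=1, y=1), (x=2, y=2)
  Distance 3: (x=0, y=1), (x=1, y=2), (x=3, y=2), (x=2, y=3)
  Distance 4: (x=0, y=0), (x=2, y=4)
  Distance 5: (x=1, y=4)
  Distance 6: (x=0, y=4), (x=1, y=5)
  Distance 7: (x=0, y=3), (x=0, y=5), (x=1, y=6)
  Distance 8: (x=0, y=6), (x=2, y=6), (x=1, y=7)  <- goal reached here
One shortest path (8 moves): (x=2, y=0) -> (x=2, y=1) -> (x=2, y=2) -> (x=2, y=3) -> (x=2, y=4) -> (x=1, y=4) -> (x=0, y=4) -> (x=0, y=5) -> (x=0, y=6)

Answer: Shortest path length: 8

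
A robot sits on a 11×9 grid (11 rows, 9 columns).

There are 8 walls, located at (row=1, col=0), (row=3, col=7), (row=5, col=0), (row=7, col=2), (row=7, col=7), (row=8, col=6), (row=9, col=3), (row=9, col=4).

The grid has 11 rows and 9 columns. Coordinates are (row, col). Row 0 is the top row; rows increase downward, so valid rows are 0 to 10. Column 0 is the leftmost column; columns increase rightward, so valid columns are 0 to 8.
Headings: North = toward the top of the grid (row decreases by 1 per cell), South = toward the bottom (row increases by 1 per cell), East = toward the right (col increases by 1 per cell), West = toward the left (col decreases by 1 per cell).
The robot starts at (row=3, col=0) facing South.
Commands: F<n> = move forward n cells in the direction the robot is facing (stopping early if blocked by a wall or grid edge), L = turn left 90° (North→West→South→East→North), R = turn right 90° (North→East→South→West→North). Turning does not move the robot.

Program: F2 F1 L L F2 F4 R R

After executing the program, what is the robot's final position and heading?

Answer: Final position: (row=2, col=0), facing South

Derivation:
Start: (row=3, col=0), facing South
  F2: move forward 1/2 (blocked), now at (row=4, col=0)
  F1: move forward 0/1 (blocked), now at (row=4, col=0)
  L: turn left, now facing East
  L: turn left, now facing North
  F2: move forward 2, now at (row=2, col=0)
  F4: move forward 0/4 (blocked), now at (row=2, col=0)
  R: turn right, now facing East
  R: turn right, now facing South
Final: (row=2, col=0), facing South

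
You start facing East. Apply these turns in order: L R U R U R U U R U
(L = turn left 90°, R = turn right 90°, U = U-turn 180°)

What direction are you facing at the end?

Start: East
  L (left (90° counter-clockwise)) -> North
  R (right (90° clockwise)) -> East
  U (U-turn (180°)) -> West
  R (right (90° clockwise)) -> North
  U (U-turn (180°)) -> South
  R (right (90° clockwise)) -> West
  U (U-turn (180°)) -> East
  U (U-turn (180°)) -> West
  R (right (90° clockwise)) -> North
  U (U-turn (180°)) -> South
Final: South

Answer: Final heading: South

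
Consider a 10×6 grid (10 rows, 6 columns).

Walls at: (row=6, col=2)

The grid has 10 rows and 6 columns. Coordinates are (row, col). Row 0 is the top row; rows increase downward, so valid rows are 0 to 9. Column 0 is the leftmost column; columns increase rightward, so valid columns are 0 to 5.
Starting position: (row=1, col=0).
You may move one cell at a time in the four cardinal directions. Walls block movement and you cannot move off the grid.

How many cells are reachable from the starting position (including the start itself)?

BFS flood-fill from (row=1, col=0):
  Distance 0: (row=1, col=0)
  Distance 1: (row=0, col=0), (row=1, col=1), (row=2, col=0)
  Distance 2: (row=0, col=1), (row=1, col=2), (row=2, col=1), (row=3, col=0)
  Distance 3: (row=0, col=2), (row=1, col=3), (row=2, col=2), (row=3, col=1), (row=4, col=0)
  Distance 4: (row=0, col=3), (row=1, col=4), (row=2, col=3), (row=3, col=2), (row=4, col=1), (row=5, col=0)
  Distance 5: (row=0, col=4), (row=1, col=5), (row=2, col=4), (row=3, col=3), (row=4, col=2), (row=5, col=1), (row=6, col=0)
  Distance 6: (row=0, col=5), (row=2, col=5), (row=3, col=4), (row=4, col=3), (row=5, col=2), (row=6, col=1), (row=7, col=0)
  Distance 7: (row=3, col=5), (row=4, col=4), (row=5, col=3), (row=7, col=1), (row=8, col=0)
  Distance 8: (row=4, col=5), (row=5, col=4), (row=6, col=3), (row=7, col=2), (row=8, col=1), (row=9, col=0)
  Distance 9: (row=5, col=5), (row=6, col=4), (row=7, col=3), (row=8, col=2), (row=9, col=1)
  Distance 10: (row=6, col=5), (row=7, col=4), (row=8, col=3), (row=9, col=2)
  Distance 11: (row=7, col=5), (row=8, col=4), (row=9, col=3)
  Distance 12: (row=8, col=5), (row=9, col=4)
  Distance 13: (row=9, col=5)
Total reachable: 59 (grid has 59 open cells total)

Answer: Reachable cells: 59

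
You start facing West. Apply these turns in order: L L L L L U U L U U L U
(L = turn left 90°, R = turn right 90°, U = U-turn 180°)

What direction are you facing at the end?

Answer: Final heading: South

Derivation:
Start: West
  L (left (90° counter-clockwise)) -> South
  L (left (90° counter-clockwise)) -> East
  L (left (90° counter-clockwise)) -> North
  L (left (90° counter-clockwise)) -> West
  L (left (90° counter-clockwise)) -> South
  U (U-turn (180°)) -> North
  U (U-turn (180°)) -> South
  L (left (90° counter-clockwise)) -> East
  U (U-turn (180°)) -> West
  U (U-turn (180°)) -> East
  L (left (90° counter-clockwise)) -> North
  U (U-turn (180°)) -> South
Final: South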